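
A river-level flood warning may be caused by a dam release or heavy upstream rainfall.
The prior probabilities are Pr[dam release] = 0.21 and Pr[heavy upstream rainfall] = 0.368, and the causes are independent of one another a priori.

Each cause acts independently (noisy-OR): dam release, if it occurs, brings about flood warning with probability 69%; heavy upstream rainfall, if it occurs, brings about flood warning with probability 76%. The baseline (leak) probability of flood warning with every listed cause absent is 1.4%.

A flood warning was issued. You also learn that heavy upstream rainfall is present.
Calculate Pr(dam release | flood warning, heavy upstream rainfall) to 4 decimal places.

Under noisy-OR, P(flood warning | causes) = 1 − (1−0.014)·∏(1−qᵢ) over the active causes.
For the numerator, keep only dam release=true terms: 0.926642*0.21 = 0.194595
The normalizing constant is 0.76336*0.79 + 0.926642*0.21 = 0.797649
P(dam release | flood warning, heavy upstream rainfall) = 0.194595/0.797649 ≈ 0.2440

Pr(dam release | flood warning, heavy upstream rainfall) ≈ 0.2440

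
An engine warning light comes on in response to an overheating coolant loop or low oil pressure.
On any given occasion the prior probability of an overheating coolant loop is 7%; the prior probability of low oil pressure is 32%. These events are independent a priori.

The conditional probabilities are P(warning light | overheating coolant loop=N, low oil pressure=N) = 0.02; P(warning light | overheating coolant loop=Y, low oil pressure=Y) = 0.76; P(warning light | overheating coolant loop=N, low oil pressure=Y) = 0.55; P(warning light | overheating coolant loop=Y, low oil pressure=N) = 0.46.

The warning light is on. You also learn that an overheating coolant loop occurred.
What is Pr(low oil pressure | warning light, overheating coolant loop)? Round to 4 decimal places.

P(warning light | overheating coolant loop) = 0.46×0.68 + 0.76×0.32 = 0.312800 + 0.243200 = 0.556000
The low oil pressure-present share is 0.76×0.32 = 0.243200.
So P(low oil pressure | warning light, overheating coolant loop) = 0.243200/0.556000 ≈ 0.4374.

Pr(low oil pressure | warning light, overheating coolant loop) ≈ 0.4374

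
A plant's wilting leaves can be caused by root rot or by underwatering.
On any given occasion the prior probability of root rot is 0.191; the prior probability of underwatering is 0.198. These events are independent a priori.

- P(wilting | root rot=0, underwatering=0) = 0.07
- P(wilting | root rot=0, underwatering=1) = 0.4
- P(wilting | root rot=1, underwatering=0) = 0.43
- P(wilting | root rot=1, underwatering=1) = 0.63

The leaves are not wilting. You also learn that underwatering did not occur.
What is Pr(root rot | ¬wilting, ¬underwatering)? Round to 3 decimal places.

Pr(root rot | ¬wilting, ¬underwatering) ≈ 0.126

P(¬wilting | ¬underwatering) = 0.93×0.809 + 0.57×0.191 = 0.752370 + 0.108870 = 0.861240
The root rot-present share is 0.57×0.191 = 0.108870.
So P(root rot | ¬wilting, ¬underwatering) = 0.108870/0.861240 ≈ 0.126.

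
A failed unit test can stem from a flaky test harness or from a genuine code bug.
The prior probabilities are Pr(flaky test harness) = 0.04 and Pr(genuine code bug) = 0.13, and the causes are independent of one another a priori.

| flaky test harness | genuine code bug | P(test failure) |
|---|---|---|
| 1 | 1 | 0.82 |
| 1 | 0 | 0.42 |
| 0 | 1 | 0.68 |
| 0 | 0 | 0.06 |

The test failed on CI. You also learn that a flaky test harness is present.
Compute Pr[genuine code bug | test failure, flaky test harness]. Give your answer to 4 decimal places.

P(test failure | flaky test harness) = 0.42×0.87 + 0.82×0.13 = 0.365400 + 0.106600 = 0.472000
Restricting to configurations with genuine code bug present: 0.82×0.13 = 0.106600.
So P(genuine code bug | test failure, flaky test harness) = 0.106600/0.472000 ≈ 0.2258.

Pr[genuine code bug | test failure, flaky test harness] ≈ 0.2258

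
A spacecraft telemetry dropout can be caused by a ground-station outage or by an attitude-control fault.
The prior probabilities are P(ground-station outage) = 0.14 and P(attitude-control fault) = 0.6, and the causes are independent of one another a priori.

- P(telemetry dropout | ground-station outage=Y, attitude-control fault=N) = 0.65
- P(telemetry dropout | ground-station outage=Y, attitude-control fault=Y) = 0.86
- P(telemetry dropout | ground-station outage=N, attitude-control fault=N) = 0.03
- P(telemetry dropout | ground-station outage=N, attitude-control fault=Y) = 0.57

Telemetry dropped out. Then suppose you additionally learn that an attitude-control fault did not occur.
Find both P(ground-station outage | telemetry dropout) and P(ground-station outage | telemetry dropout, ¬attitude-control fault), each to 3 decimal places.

P(ground-station outage | telemetry dropout) ≈ 0.263; P(ground-station outage | telemetry dropout, ¬attitude-control fault) ≈ 0.779

Enumerate the 4 (ground-station outage, attitude-control fault) configurations and weight by the priors:
  P(telemetry dropout) = 0.03×0.86×0.4 + 0.57×0.86×0.6 + 0.65×0.14×0.4 + 0.86×0.14×0.6
        = 0.010320 + 0.294120 + 0.036400 + 0.072240 = 0.413080
The terms with ground-station outage present sum to 0.108640, so
  P(ground-station outage | telemetry dropout) = 0.108640 / 0.413080 ≈ 0.263

Now also conditioning on attitude-control fault≠true:
Weight on ground-station outage=true, given the evidence: 0.65×0.14 = 0.091000
Denominator P(telemetry dropout | ¬attitude-control fault): 0.03×0.86 + 0.65×0.14 = 0.116800
P(ground-station outage | telemetry dropout, ¬attitude-control fault) = 0.091000/0.116800 ≈ 0.779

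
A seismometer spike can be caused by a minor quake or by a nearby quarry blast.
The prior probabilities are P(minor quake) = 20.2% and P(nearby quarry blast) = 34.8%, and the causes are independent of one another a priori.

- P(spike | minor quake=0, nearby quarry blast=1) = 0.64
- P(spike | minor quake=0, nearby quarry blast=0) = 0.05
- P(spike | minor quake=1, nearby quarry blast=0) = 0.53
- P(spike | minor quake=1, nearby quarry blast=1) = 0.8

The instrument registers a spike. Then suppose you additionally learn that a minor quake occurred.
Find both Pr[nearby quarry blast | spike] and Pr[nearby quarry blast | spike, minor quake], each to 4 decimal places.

By total probability over the 4 (minor quake, nearby quarry blast) configurations:
  P(spike) = 0.05·0.798·0.652 + 0.64·0.798·0.348 + 0.53·0.202·0.652 + 0.8·0.202·0.348
        = 0.026015 + 0.177731 + 0.069803 + 0.056237 = 0.329786
Configurations with nearby quarry blast contribute 0.233968, so
  P(nearby quarry blast | spike) = 0.233968 / 0.329786 ≈ 0.7095

Now also conditioning on minor quake=true:
Numerator (weight on configurations with nearby quarry blast): 0.8×0.348 = 0.278400
Denominator P(spike | minor quake): 0.53×0.652 + 0.8×0.348 = 0.623960
Posterior = 0.278400 / 0.623960 ≈ 0.4462
The drop from 0.7095 to 0.4462 is the explaining-away (discounting) effect.

Pr[nearby quarry blast | spike] ≈ 0.7095; Pr[nearby quarry blast | spike, minor quake] ≈ 0.4462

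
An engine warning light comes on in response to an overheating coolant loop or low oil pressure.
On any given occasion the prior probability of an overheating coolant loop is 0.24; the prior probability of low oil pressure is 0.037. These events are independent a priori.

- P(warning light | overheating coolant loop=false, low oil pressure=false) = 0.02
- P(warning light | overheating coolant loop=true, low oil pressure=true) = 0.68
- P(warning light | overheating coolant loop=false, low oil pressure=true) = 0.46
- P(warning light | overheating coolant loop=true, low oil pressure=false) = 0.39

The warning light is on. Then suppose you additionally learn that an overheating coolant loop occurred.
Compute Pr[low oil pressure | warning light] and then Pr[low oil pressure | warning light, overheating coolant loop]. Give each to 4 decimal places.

For the numerator, keep only low oil pressure=true terms: 0.012935 + 0.006038 = 0.018973
Normalizer over all consistent configurations: 0.02*0.76*0.963 + 0.46*0.76*0.037 + 0.39*0.24*0.963 + 0.68*0.24*0.037 = 0.123748
P(low oil pressure | warning light) = 0.018973/0.123748 ≈ 0.1533

With the extra evidence:
P(warning light | overheating coolant loop) = 0.39*0.963 + 0.68*0.037 = 0.375570 + 0.025160 = 0.400730
The low oil pressure-present share is 0.68*0.037 = 0.025160.
So P(low oil pressure | warning light, overheating coolant loop) = 0.025160/0.400730 ≈ 0.0628.
Conditioning on overheating coolant loop lowers the posterior on low oil pressure: the classic explaining-away effect in a common-effect structure.

Pr[low oil pressure | warning light] ≈ 0.1533; Pr[low oil pressure | warning light, overheating coolant loop] ≈ 0.0628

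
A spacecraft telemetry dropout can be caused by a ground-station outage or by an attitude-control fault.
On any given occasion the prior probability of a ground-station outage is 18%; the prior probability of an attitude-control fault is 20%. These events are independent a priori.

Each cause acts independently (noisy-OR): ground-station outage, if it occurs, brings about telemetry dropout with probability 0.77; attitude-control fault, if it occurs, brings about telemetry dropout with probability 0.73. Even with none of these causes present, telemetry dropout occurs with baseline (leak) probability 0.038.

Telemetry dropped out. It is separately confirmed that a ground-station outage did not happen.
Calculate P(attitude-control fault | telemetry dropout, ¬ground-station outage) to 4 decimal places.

Under noisy-OR, P(telemetry dropout | causes) = 1 − (1−0.038)·∏(1−qᵢ) over the active causes.
Sum P(telemetry dropout|·) weighted by the priors over both values of attitude-control fault:
  P(telemetry dropout | ¬ground-station outage) = 0.038×0.8 + 0.74026×0.2
        = 0.030400 + 0.148052 = 0.178452
The terms with attitude-control fault present sum to 0.148052, so
  P(attitude-control fault | telemetry dropout, ¬ground-station outage) = 0.148052 / 0.178452 ≈ 0.8296

P(attitude-control fault | telemetry dropout, ¬ground-station outage) ≈ 0.8296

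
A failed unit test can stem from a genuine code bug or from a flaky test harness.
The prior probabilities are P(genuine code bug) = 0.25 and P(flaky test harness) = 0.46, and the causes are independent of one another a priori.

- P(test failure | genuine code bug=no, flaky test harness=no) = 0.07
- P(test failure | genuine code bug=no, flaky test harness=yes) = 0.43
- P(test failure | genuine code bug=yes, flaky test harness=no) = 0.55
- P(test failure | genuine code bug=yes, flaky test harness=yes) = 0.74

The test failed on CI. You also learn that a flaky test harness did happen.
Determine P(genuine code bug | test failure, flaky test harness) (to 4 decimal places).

By total probability over both values of genuine code bug:
  P(test failure | flaky test harness) = 0.43×0.75 + 0.74×0.25
        = 0.322500 + 0.185000 = 0.507500
Keeping only the genuine code bug-present terms gives 0.185000, so
  P(genuine code bug | test failure, flaky test harness) = 0.185000 / 0.507500 ≈ 0.3645

P(genuine code bug | test failure, flaky test harness) ≈ 0.3645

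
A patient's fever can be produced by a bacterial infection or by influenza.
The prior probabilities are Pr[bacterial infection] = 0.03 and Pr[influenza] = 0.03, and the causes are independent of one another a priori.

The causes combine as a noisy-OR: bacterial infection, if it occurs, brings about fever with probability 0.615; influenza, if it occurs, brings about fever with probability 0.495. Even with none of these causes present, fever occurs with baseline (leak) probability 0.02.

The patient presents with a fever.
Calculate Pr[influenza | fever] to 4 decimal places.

Pr[influenza | fever] ≈ 0.2946

Under noisy-OR, P(fever | causes) = 1 − (1−0.02)·∏(1−qᵢ) over the active causes.
Numerator (weight on configurations with influenza): 0.014698 + 0.000729 = 0.015427
Denominator P(fever): 0.02×0.97×0.97 + 0.5051×0.97×0.03 + 0.6227×0.03×0.97 + 0.809464×0.03×0.03 = 0.052366
P(influenza | fever) = 0.015427/0.052366 ≈ 0.2946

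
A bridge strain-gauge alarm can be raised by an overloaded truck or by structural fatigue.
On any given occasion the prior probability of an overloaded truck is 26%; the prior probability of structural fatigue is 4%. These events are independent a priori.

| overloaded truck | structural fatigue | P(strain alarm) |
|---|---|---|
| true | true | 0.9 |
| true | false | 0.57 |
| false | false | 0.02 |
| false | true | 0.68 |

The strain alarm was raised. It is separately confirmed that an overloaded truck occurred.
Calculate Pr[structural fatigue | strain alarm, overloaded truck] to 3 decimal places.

P(strain alarm | overloaded truck) = 0.57·0.96 + 0.9·0.04 = 0.547200 + 0.036000 = 0.583200
Restricting to configurations with structural fatigue present: 0.9·0.04 = 0.036000.
So P(structural fatigue | strain alarm, overloaded truck) = 0.036000/0.583200 ≈ 0.062.

Pr[structural fatigue | strain alarm, overloaded truck] ≈ 0.062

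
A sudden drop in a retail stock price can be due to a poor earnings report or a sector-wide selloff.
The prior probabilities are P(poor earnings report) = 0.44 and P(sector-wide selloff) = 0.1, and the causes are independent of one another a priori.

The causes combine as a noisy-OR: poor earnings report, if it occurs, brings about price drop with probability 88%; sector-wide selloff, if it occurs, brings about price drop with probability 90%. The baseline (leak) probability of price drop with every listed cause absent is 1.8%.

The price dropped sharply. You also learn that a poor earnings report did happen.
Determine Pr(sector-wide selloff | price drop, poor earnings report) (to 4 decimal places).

Pr(sector-wide selloff | price drop, poor earnings report) ≈ 0.1107

Under noisy-OR, P(price drop | causes) = 1 − (1−0.018)·∏(1−qᵢ) over the active causes.
Sum P(price drop|·) weighted by the priors over both values of sector-wide selloff:
  P(price drop | poor earnings report) = 0.88216·0.9 + 0.988216·0.1
        = 0.793944 + 0.098822 = 0.892766
Configurations with sector-wide selloff contribute 0.098822, so
  P(sector-wide selloff | price drop, poor earnings report) = 0.098822 / 0.892766 ≈ 0.1107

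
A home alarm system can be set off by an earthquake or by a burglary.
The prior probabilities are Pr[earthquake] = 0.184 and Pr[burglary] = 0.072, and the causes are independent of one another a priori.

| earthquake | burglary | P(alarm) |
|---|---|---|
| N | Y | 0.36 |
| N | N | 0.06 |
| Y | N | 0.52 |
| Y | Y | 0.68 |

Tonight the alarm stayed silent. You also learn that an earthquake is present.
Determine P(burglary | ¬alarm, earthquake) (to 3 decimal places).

P(¬alarm | earthquake) = 0.48×0.928 + 0.32×0.072 = 0.445440 + 0.023040 = 0.468480
Restricting to configurations with burglary present: 0.32×0.072 = 0.023040.
Hence the posterior is 0.023040/0.468480 ≈ 0.049.

P(burglary | ¬alarm, earthquake) ≈ 0.049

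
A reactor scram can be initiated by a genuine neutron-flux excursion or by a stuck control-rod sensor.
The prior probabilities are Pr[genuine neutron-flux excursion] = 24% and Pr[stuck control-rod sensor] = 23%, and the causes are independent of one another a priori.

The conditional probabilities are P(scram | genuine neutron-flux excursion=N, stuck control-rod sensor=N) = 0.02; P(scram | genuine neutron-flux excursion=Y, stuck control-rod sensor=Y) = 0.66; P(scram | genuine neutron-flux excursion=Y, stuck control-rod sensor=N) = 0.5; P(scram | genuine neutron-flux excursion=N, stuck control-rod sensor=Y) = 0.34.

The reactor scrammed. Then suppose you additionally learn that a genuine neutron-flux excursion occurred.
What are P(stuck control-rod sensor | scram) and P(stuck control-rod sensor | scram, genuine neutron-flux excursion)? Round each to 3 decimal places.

P(stuck control-rod sensor | scram) ≈ 0.479; P(stuck control-rod sensor | scram, genuine neutron-flux excursion) ≈ 0.283

Enumerate the 4 (genuine neutron-flux excursion, stuck control-rod sensor) configurations and weight by the priors:
  P(scram) = 0.02×0.76×0.77 + 0.34×0.76×0.23 + 0.5×0.24×0.77 + 0.66×0.24×0.23
        = 0.011704 + 0.059432 + 0.092400 + 0.036432 = 0.199968
Configurations with stuck control-rod sensor contribute 0.095864, so
  P(stuck control-rod sensor | scram) = 0.095864 / 0.199968 ≈ 0.479

With the extra evidence:
Numerator (weight on configurations with stuck control-rod sensor): 0.66*0.23 = 0.151800
Normalizer over all consistent configurations: 0.5*0.77 + 0.66*0.23 = 0.536800
Posterior = 0.151800 / 0.536800 ≈ 0.283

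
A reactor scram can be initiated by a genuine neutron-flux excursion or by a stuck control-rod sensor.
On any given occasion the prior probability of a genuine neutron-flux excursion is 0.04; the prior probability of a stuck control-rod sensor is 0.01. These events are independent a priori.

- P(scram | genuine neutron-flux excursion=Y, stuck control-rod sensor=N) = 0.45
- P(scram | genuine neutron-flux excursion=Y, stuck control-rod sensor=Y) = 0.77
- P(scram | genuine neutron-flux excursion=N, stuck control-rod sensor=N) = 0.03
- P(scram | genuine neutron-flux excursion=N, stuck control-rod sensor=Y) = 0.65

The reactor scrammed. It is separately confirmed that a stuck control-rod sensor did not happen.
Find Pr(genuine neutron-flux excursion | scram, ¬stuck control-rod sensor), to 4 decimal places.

By total probability over both values of genuine neutron-flux excursion:
  P(scram | ¬stuck control-rod sensor) = 0.03*0.96 + 0.45*0.04
        = 0.028800 + 0.018000 = 0.046800
Keeping only the genuine neutron-flux excursion-present terms gives 0.018000, so
  P(genuine neutron-flux excursion | scram, ¬stuck control-rod sensor) = 0.018000 / 0.046800 ≈ 0.3846

Pr(genuine neutron-flux excursion | scram, ¬stuck control-rod sensor) ≈ 0.3846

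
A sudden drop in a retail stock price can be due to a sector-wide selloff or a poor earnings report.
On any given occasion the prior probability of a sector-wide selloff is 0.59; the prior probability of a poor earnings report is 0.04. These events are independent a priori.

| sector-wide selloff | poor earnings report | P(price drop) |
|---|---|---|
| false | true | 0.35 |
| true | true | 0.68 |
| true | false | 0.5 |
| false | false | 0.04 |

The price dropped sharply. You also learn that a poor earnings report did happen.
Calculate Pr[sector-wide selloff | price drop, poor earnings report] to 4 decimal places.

P(price drop | poor earnings report) = 0.35·0.41 + 0.68·0.59 = 0.143500 + 0.401200 = 0.544700
Restricting to configurations with sector-wide selloff present: 0.68·0.59 = 0.401200.
Hence the posterior is 0.401200/0.544700 ≈ 0.7366.

Pr[sector-wide selloff | price drop, poor earnings report] ≈ 0.7366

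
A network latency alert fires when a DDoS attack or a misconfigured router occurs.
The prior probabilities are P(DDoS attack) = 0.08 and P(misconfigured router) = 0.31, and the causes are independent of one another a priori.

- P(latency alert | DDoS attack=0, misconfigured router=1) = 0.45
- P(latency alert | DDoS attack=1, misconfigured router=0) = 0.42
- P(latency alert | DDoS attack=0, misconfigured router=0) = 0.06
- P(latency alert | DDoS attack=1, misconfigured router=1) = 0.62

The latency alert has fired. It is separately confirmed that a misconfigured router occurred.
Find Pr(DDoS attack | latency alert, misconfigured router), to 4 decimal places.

Numerator (weight on configurations with DDoS attack): 0.62×0.08 = 0.049600
The normalizing constant is 0.45×0.92 + 0.62×0.08 = 0.463600
P(DDoS attack | latency alert, misconfigured router) = 0.049600/0.463600 ≈ 0.1070

Pr(DDoS attack | latency alert, misconfigured router) ≈ 0.1070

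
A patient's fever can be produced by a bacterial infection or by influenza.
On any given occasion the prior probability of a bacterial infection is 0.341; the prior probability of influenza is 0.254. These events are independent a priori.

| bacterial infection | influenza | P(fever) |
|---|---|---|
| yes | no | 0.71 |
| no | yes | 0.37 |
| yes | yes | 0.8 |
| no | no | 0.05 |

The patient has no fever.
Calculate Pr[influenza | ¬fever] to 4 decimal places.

Pr[influenza | ¬fever] ≈ 0.1850

P(¬fever) = 0.95×0.659×0.746 + 0.63×0.659×0.254 + 0.29×0.341×0.746 + 0.2×0.341×0.254 = 0.467033 + 0.105453 + 0.073772 + 0.017323 = 0.663581
Of this, 0.122776 comes from 0.105453 + 0.017323 (the influenza=true cases).
Hence the posterior is 0.122776/0.663581 ≈ 0.1850.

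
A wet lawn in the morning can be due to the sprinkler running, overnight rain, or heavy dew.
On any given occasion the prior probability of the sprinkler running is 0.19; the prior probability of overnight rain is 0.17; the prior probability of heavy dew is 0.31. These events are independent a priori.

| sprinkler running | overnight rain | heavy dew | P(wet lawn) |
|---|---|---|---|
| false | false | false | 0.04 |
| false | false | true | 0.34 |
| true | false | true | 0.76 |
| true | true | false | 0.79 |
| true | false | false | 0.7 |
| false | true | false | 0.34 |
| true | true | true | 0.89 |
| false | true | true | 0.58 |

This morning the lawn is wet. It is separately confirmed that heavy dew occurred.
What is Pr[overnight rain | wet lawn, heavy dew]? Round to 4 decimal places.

P(wet lawn | heavy dew) = 0.34*0.81*0.83 + 0.58*0.81*0.17 + 0.76*0.19*0.83 + 0.89*0.19*0.17 = 0.228582 + 0.079866 + 0.119852 + 0.028747 = 0.457047
Restricting to configurations with overnight rain present: 0.079866 + 0.028747 = 0.108613.
P(overnight rain | wet lawn, heavy dew) = 0.108613 / 0.457047 ≈ 0.2376

Pr[overnight rain | wet lawn, heavy dew] ≈ 0.2376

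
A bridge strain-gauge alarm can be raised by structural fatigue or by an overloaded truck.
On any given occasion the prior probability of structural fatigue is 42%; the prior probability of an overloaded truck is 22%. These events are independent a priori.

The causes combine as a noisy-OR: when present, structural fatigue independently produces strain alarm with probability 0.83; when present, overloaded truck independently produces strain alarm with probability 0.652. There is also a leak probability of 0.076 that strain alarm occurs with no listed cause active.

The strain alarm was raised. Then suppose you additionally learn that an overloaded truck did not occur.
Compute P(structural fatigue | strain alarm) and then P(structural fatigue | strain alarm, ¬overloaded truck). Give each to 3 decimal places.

Under noisy-OR, P(strain alarm | causes) = 1 − (1−0.076)·∏(1−qᵢ) over the active causes.
Sum P(strain alarm|·) weighted by the priors over the 4 (structural fatigue, overloaded truck) configurations:
  P(strain alarm) = 0.076*0.58*0.78 + 0.678448*0.58*0.22 + 0.84292*0.42*0.78 + 0.945336*0.42*0.22
        = 0.034382 + 0.086570 + 0.276141 + 0.087349 = 0.484442
Configurations with structural fatigue contribute 0.363490, so
  P(structural fatigue | strain alarm) = 0.363490 / 0.484442 ≈ 0.750

Now also conditioning on overloaded truck≠true:
Weight on structural fatigue=true, given the evidence: 0.84292·0.42 = 0.354026
Denominator P(strain alarm | ¬overloaded truck): 0.076·0.58 + 0.84292·0.42 = 0.398106
Posterior = 0.354026 / 0.398106 ≈ 0.889

P(structural fatigue | strain alarm) ≈ 0.750; P(structural fatigue | strain alarm, ¬overloaded truck) ≈ 0.889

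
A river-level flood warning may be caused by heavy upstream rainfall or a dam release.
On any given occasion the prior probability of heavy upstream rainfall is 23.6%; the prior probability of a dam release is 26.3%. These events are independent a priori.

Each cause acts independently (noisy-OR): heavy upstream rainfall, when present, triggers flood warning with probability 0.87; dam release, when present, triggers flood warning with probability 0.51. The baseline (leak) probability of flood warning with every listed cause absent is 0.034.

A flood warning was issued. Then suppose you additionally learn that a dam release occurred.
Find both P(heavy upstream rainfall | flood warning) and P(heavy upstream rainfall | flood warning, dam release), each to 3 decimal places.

Under noisy-OR, P(flood warning | causes) = 1 − (1−0.034)·∏(1−qᵢ) over the active causes.
Numerator (weight on configurations with heavy upstream rainfall): 0.152090 + 0.058249 = 0.210339
Normalizer over all consistent configurations: 0.034·0.764·0.737 + 0.52666·0.764·0.263 + 0.87442·0.236·0.737 + 0.938466·0.236·0.263 = 0.335306
Posterior = 0.210339 / 0.335306 ≈ 0.627

With the extra evidence:
Sum P(flood warning|·) weighted by the priors over both values of heavy upstream rainfall:
  P(flood warning | dam release) = 0.52666·0.764 + 0.938466·0.236
        = 0.402368 + 0.221478 = 0.623846
Keeping only the heavy upstream rainfall-present terms gives 0.221478, so
  P(heavy upstream rainfall | flood warning, dam release) = 0.221478 / 0.623846 ≈ 0.355

P(heavy upstream rainfall | flood warning) ≈ 0.627; P(heavy upstream rainfall | flood warning, dam release) ≈ 0.355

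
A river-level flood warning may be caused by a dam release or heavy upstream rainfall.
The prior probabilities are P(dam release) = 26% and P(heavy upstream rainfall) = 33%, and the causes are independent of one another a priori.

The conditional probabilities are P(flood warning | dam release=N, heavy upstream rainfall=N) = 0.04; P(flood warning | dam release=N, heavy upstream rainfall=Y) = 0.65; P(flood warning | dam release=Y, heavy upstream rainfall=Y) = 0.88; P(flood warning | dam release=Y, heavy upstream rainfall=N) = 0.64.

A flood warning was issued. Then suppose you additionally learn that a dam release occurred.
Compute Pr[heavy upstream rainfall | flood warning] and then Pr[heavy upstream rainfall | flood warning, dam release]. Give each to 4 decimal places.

Pr[heavy upstream rainfall | flood warning] ≈ 0.6408; Pr[heavy upstream rainfall | flood warning, dam release] ≈ 0.4038

By total probability over the 4 (dam release, heavy upstream rainfall) configurations:
  P(flood warning) = 0.04·0.74·0.67 + 0.65·0.74·0.33 + 0.64·0.26·0.67 + 0.88·0.26·0.33
        = 0.019832 + 0.158730 + 0.111488 + 0.075504 = 0.365554
Configurations with heavy upstream rainfall contribute 0.234234, so
  P(heavy upstream rainfall | flood warning) = 0.234234 / 0.365554 ≈ 0.6408

With the extra evidence:
Enumerate both values of heavy upstream rainfall and weight by the priors:
  P(flood warning | dam release) = 0.64*0.67 + 0.88*0.33
        = 0.428800 + 0.290400 = 0.719200
Configurations with heavy upstream rainfall contribute 0.290400, so
  P(heavy upstream rainfall | flood warning, dam release) = 0.290400 / 0.719200 ≈ 0.4038
The drop from 0.6408 to 0.4038 is the explaining-away (discounting) effect.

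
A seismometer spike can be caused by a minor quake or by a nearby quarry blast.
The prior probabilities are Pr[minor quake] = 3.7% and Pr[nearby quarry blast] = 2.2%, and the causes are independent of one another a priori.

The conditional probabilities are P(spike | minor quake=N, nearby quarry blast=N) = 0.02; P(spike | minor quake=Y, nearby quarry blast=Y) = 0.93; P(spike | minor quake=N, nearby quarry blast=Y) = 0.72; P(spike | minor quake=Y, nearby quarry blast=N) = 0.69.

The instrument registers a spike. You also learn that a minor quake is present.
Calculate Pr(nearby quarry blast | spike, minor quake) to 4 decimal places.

Pr(nearby quarry blast | spike, minor quake) ≈ 0.0294

For the numerator, keep only nearby quarry blast=true terms: 0.93×0.022 = 0.020460
The normalizing constant is 0.69×0.978 + 0.93×0.022 = 0.695280
P(nearby quarry blast | spike, minor quake) = 0.020460/0.695280 ≈ 0.0294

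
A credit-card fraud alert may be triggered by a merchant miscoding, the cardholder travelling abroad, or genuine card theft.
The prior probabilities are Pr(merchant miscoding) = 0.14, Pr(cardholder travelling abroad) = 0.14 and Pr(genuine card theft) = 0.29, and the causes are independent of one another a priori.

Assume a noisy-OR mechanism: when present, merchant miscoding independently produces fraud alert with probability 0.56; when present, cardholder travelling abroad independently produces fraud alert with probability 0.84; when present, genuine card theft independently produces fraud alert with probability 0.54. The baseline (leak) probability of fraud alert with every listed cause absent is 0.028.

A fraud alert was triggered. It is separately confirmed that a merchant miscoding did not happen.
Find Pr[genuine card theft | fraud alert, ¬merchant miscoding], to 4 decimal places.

Under noisy-OR, P(fraud alert | causes) = 1 − (1−0.028)·∏(1−qᵢ) over the active causes.
Enumerate the 4 (cardholder travelling abroad, genuine card theft) configurations and weight by the priors:
  P(fraud alert | ¬merchant miscoding) = 0.028×0.86×0.71 + 0.55288×0.86×0.29 + 0.84448×0.14×0.71 + 0.928461×0.14×0.29
        = 0.017097 + 0.137888 + 0.083941 + 0.037696 = 0.276622
Configurations with genuine card theft contribute 0.175584, so
  P(genuine card theft | fraud alert, ¬merchant miscoding) = 0.175584 / 0.276622 ≈ 0.6347

Pr[genuine card theft | fraud alert, ¬merchant miscoding] ≈ 0.6347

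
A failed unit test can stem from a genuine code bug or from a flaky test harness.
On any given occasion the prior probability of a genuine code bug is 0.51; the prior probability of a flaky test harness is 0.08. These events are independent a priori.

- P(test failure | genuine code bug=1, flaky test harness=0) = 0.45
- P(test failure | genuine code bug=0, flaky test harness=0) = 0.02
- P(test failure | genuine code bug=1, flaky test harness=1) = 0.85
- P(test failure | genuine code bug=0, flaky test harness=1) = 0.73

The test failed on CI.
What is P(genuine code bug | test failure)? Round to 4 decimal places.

P(genuine code bug | test failure) ≈ 0.8672

P(test failure) = 0.02*0.49*0.92 + 0.73*0.49*0.08 + 0.45*0.51*0.92 + 0.85*0.51*0.08 = 0.009016 + 0.028616 + 0.211140 + 0.034680 = 0.283452
Of this, 0.245820 comes from 0.211140 + 0.034680 (the genuine code bug=true cases).
Hence the posterior is 0.245820/0.283452 ≈ 0.8672.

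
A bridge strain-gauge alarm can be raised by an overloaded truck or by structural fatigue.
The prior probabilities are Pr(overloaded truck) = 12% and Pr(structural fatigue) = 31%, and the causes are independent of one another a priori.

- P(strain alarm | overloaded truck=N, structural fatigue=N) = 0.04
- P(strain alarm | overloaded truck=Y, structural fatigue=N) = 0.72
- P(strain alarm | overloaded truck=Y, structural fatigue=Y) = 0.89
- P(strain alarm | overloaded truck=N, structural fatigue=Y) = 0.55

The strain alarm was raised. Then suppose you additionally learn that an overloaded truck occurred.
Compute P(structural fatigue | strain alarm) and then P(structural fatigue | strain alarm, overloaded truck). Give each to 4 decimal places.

P(structural fatigue | strain alarm) ≈ 0.6858; P(structural fatigue | strain alarm, overloaded truck) ≈ 0.3571

Enumerate the 4 (overloaded truck, structural fatigue) configurations and weight by the priors:
  P(strain alarm) = 0.04·0.88·0.69 + 0.55·0.88·0.31 + 0.72·0.12·0.69 + 0.89·0.12·0.31
        = 0.024288 + 0.150040 + 0.059616 + 0.033108 = 0.267052
The terms with structural fatigue present sum to 0.183148, so
  P(structural fatigue | strain alarm) = 0.183148 / 0.267052 ≈ 0.6858

Now condition on the additional information:
P(strain alarm | overloaded truck) = 0.72×0.69 + 0.89×0.31 = 0.496800 + 0.275900 = 0.772700
The structural fatigue-present share is 0.89×0.31 = 0.275900.
P(structural fatigue | strain alarm, overloaded truck) = 0.275900 / 0.772700 ≈ 0.3571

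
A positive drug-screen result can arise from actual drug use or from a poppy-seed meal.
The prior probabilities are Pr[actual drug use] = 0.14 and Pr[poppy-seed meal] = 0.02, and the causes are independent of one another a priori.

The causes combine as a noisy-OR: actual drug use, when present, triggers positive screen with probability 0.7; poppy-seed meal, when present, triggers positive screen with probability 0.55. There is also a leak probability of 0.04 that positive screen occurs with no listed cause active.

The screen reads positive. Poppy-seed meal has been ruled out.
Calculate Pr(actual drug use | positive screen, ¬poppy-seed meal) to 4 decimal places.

Pr(actual drug use | positive screen, ¬poppy-seed meal) ≈ 0.7434

Under noisy-OR, P(positive screen | causes) = 1 − (1−0.04)·∏(1−qᵢ) over the active causes.
Weight on actual drug use=true, given the evidence: 0.712·0.14 = 0.099680
The normalizing constant is 0.04·0.86 + 0.712·0.14 = 0.134080
Posterior = 0.099680 / 0.134080 ≈ 0.7434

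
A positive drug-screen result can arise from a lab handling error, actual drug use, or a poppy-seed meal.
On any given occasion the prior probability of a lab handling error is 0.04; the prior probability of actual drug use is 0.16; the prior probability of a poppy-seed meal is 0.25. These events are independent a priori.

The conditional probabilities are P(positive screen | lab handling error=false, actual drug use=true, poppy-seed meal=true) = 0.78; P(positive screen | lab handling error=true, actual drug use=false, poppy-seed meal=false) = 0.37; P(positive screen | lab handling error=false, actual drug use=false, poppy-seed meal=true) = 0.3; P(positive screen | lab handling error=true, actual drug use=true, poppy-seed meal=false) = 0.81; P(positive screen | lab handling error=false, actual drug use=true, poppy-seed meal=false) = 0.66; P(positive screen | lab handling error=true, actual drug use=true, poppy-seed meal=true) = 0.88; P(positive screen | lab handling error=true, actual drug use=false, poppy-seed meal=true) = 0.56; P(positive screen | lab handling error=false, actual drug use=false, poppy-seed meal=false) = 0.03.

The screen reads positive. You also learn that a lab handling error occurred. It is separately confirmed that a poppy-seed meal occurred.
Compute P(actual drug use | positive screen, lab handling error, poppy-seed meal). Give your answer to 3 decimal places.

P(actual drug use | positive screen, lab handling error, poppy-seed meal) ≈ 0.230

Enumerate both values of actual drug use and weight by the priors:
  P(positive screen | lab handling error, poppy-seed meal) = 0.56×0.84 + 0.88×0.16
        = 0.470400 + 0.140800 = 0.611200
The terms with actual drug use present sum to 0.140800, so
  P(actual drug use | positive screen, lab handling error, poppy-seed meal) = 0.140800 / 0.611200 ≈ 0.230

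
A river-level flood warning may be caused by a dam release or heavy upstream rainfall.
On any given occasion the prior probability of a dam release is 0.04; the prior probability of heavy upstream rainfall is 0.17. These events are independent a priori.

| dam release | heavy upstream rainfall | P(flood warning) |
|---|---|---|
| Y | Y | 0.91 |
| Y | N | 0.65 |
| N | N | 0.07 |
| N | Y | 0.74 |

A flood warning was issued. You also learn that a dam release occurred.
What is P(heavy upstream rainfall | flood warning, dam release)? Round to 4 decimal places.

P(heavy upstream rainfall | flood warning, dam release) ≈ 0.2228

By total probability over both values of heavy upstream rainfall:
  P(flood warning | dam release) = 0.65*0.83 + 0.91*0.17
        = 0.539500 + 0.154700 = 0.694200
The terms with heavy upstream rainfall present sum to 0.154700, so
  P(heavy upstream rainfall | flood warning, dam release) = 0.154700 / 0.694200 ≈ 0.2228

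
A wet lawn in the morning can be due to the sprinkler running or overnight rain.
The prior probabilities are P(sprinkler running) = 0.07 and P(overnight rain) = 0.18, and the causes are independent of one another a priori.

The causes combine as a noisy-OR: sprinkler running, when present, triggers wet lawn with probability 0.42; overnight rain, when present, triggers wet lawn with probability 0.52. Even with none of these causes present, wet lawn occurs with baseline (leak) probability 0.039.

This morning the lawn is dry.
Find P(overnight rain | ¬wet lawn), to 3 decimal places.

P(overnight rain | ¬wet lawn) ≈ 0.095

Under noisy-OR, P(wet lawn | causes) = 1 − (1−0.039)·∏(1−qᵢ) over the active causes.
Enumerate the 4 (sprinkler running, overnight rain) configurations and weight by the priors:
  P(¬wet lawn) = 0.961×0.93×0.82 + 0.46128×0.93×0.18 + 0.55738×0.07×0.82 + 0.267542×0.07×0.18
        = 0.732859 + 0.077218 + 0.031994 + 0.003371 = 0.845442
Keeping only the overnight rain-present terms gives 0.080589, so
  P(overnight rain | ¬wet lawn) = 0.080589 / 0.845442 ≈ 0.095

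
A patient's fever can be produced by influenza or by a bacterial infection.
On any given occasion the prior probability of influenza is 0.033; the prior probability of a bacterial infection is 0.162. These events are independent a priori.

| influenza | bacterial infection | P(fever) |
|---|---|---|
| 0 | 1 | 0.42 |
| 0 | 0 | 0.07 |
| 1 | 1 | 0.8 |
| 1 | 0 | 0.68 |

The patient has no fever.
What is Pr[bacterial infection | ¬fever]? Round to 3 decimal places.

Pr[bacterial infection | ¬fever] ≈ 0.108

Weight on bacterial infection=true, given the evidence: 0.090859 + 0.001069 = 0.091928
Denominator P(¬fever): 0.93·0.967·0.838 + 0.58·0.967·0.162 + 0.32·0.033·0.838 + 0.2·0.033·0.162 = 0.854399
P(bacterial infection | ¬fever) = 0.091928/0.854399 ≈ 0.108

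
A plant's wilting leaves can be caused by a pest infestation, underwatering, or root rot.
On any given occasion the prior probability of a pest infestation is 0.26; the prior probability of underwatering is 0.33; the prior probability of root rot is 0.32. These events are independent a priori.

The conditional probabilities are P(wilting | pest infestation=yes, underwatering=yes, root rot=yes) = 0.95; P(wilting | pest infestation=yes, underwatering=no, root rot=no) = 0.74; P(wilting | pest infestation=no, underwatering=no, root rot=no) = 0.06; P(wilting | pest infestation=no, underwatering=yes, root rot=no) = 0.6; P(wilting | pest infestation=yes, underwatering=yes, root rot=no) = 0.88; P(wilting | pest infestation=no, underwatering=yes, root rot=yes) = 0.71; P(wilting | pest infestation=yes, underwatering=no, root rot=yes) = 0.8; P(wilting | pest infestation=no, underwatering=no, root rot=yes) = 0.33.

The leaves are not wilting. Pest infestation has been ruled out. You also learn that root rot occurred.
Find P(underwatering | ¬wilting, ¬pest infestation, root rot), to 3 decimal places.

P(underwatering | ¬wilting, ¬pest infestation, root rot) ≈ 0.176

P(¬wilting | ¬pest infestation, root rot) = 0.67×0.67 + 0.29×0.33 = 0.448900 + 0.095700 = 0.544600
The underwatering-present share is 0.29×0.33 = 0.095700.
Hence the posterior is 0.095700/0.544600 ≈ 0.176.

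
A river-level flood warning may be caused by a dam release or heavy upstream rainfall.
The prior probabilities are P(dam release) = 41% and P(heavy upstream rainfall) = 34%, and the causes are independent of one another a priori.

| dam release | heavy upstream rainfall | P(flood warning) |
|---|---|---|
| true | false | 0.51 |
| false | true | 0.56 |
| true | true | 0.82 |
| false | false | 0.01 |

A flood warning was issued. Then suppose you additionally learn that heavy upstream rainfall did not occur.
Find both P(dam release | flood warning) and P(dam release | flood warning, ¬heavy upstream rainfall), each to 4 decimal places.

P(dam release | flood warning) ≈ 0.6846; P(dam release | flood warning, ¬heavy upstream rainfall) ≈ 0.9726

By total probability over the 4 (dam release, heavy upstream rainfall) configurations:
  P(flood warning) = 0.01·0.59·0.66 + 0.56·0.59·0.34 + 0.51·0.41·0.66 + 0.82·0.41·0.34
        = 0.003894 + 0.112336 + 0.138006 + 0.114308 = 0.368544
Configurations with dam release contribute 0.252314, so
  P(dam release | flood warning) = 0.252314 / 0.368544 ≈ 0.6846

With the extra evidence:
P(flood warning | ¬heavy upstream rainfall) = 0.01·0.59 + 0.51·0.41 = 0.005900 + 0.209100 = 0.215000
Restricting to configurations with dam release present: 0.51·0.41 = 0.209100.
Hence the posterior is 0.209100/0.215000 ≈ 0.9726.
With heavy upstream rainfall excluded, dam release must carry more of the explanatory weight for the flood warning.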